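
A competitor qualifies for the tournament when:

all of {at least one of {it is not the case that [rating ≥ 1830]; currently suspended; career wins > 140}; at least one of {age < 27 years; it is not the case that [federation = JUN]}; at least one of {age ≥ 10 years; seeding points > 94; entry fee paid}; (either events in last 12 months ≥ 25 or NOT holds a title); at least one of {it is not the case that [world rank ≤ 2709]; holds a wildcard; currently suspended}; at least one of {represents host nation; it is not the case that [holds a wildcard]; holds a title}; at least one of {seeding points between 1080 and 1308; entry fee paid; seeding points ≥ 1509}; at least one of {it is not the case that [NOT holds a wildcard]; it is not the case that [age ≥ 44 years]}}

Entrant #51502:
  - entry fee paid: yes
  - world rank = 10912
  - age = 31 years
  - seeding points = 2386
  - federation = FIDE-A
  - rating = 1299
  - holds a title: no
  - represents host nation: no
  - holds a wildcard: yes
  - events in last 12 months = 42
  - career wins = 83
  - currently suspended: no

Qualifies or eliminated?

Atomic conditions:
  rating ≥ 1830: 1299 ≥ 1830 is false
  currently suspended: no → false
  career wins > 140: 83 > 140 is false
  age < 27 years: 31 < 27 is false
  federation = JUN: FIDE-A == JUN is false
  age ≥ 10 years: 31 ≥ 10 is true
  seeding points > 94: 2386 > 94 is true
  entry fee paid: yes → true
  events in last 12 months ≥ 25: 42 ≥ 25 is true
  NOT holds a title: no → true
  world rank ≤ 2709: 10912 ≤ 2709 is false
  holds a wildcard: yes → true
  represents host nation: no → false
  holds a title: no → false
  seeding points between 1080 and 1308: 2386 in [1080, 1308] is false
  seeding points ≥ 1509: 2386 ≥ 1509 is true
  NOT holds a wildcard: yes → false
  age ≥ 44 years: 31 ≥ 44 is false
Combine:
[1.1] NOT false = true
[1] true OR false OR false = true
[2.2] NOT false = true
[2] false OR true = true
[3] true OR true OR true = true
[4] true OR true = true
[5.1] NOT false = true
[5] true OR true OR false = true
[6.2] NOT true = false
[6] false OR false OR false = false
[7] false OR true OR true = true
[8.1] NOT false = true
[8.2] NOT false = true
[8] true OR true = true
[root] true AND true AND true AND true AND true AND false AND true AND true = false
Overall: false → eliminated

Eliminated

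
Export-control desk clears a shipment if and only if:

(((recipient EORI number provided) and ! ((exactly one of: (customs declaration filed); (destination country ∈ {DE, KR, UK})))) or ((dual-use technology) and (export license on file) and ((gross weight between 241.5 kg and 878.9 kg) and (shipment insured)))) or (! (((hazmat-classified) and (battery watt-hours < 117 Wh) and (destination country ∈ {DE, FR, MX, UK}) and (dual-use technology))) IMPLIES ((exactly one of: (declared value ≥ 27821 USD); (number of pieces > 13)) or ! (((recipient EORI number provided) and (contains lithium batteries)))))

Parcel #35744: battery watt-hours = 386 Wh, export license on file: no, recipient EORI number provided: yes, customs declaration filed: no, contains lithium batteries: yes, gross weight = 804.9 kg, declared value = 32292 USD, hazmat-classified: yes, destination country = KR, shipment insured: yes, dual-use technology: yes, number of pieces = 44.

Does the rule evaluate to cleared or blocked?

Blocked

Atomic conditions:
  recipient EORI number provided: yes → true
  customs declaration filed: no → false
  destination country ∈ {DE, KR, UK}: KR is in the set → true
  dual-use technology: yes → true
  export license on file: no → false
  gross weight between 241.5 kg and 878.9 kg: 804.9 in [241.5, 878.9] is true
  shipment insured: yes → true
  hazmat-classified: yes → true
  battery watt-hours < 117 Wh: 386 < 117 is false
  destination country ∈ {DE, FR, MX, UK}: KR is not in the set → false
  declared value ≥ 27821 USD: 32292 ≥ 27821 is true
  number of pieces > 13: 44 > 13 is true
  contains lithium batteries: yes → true
Combine:
[1.1.2.1] exactly-one(false, true) = true
[1.1.2] NOT true = false
[1.1] true AND false = false
[1.2.3] true AND true = true
[1.2] true AND false AND true = false
[1] false OR false = false
[2.1.1] true AND false AND false AND true = false
[2.1] NOT false = true
[2.2.1] exactly-one(true, true) = false
[2.2.2.1] true AND true = true
[2.2.2] NOT true = false
[2.2] false OR false = false
[2] true → false = false
[root] false OR false = false
Overall: false → blocked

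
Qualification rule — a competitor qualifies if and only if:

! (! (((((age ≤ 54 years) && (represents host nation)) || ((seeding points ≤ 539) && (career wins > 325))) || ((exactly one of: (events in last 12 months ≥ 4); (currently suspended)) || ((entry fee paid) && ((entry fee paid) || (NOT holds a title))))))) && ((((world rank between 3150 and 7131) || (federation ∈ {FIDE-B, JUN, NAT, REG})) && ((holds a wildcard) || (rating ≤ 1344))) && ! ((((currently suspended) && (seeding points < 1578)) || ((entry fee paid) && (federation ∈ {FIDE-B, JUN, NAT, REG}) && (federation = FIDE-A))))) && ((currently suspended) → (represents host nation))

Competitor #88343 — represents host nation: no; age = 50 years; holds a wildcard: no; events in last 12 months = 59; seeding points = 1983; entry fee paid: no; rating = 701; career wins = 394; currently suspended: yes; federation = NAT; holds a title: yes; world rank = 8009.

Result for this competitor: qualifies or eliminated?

Eliminated

Atomic conditions:
  age ≤ 54 years: 50 ≤ 54 is true
  represents host nation: no → false
  seeding points ≤ 539: 1983 ≤ 539 is false
  career wins > 325: 394 > 325 is true
  events in last 12 months ≥ 4: 59 ≥ 4 is true
  currently suspended: yes → true
  entry fee paid: no → false
  NOT holds a title: yes → false
  world rank between 3150 and 7131: 8009 in [3150, 7131] is false
  federation ∈ {FIDE-B, JUN, NAT, REG}: NAT is in the set → true
  holds a wildcard: no → false
  rating ≤ 1344: 701 ≤ 1344 is true
  seeding points < 1578: 1983 < 1578 is false
  federation = FIDE-A: NAT == FIDE-A is false
Combine:
[1.1.1.1.1] true AND false = false
[1.1.1.1.2] false AND true = false
[1.1.1.1] false OR false = false
[1.1.1.2.1] exactly-one(true, true) = false
[1.1.1.2.2.2] false OR false = false
[1.1.1.2.2] false AND false = false
[1.1.1.2] false OR false = false
[1.1.1] false OR false = false
[1.1] NOT false = true
[1] NOT true = false
[2.1.1] false OR true = true
[2.1.2] false OR true = true
[2.1] true AND true = true
[2.2.1.1] true AND false = false
[2.2.1.2] false AND true AND false = false
[2.2.1] false OR false = false
[2.2] NOT false = true
[2] true AND true = true
[3] true → false = false
[root] false AND true AND false = false
Overall: false → eliminated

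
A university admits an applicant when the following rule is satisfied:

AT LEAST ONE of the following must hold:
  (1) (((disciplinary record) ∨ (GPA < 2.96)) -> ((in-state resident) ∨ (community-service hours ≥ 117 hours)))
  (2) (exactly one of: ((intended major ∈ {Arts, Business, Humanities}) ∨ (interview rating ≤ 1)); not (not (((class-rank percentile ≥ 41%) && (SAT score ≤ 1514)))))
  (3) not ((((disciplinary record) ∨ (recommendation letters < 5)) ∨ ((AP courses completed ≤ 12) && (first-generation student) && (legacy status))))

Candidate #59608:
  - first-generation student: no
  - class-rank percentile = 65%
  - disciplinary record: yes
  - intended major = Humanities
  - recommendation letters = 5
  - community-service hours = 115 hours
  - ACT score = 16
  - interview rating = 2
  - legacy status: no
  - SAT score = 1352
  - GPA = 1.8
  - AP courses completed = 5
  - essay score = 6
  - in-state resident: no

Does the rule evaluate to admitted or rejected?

Atomic conditions:
  disciplinary record: yes → true
  GPA < 2.96: 1.8 < 2.96 is true
  in-state resident: no → false
  community-service hours ≥ 117 hours: 115 ≥ 117 is false
  intended major ∈ {Arts, Business, Humanities}: Humanities is in the set → true
  interview rating ≤ 1: 2 ≤ 1 is false
  class-rank percentile ≥ 41%: 65 ≥ 41 is true
  SAT score ≤ 1514: 1352 ≤ 1514 is true
  recommendation letters < 5: 5 < 5 is false
  AP courses completed ≤ 12: 5 ≤ 12 is true
  first-generation student: no → false
  legacy status: no → false
Combine:
[1.1] true OR true = true
[1.2] false OR false = false
[1] true → false = false
[2.1] true OR false = true
[2.2.1.1] true AND true = true
[2.2.1] NOT true = false
[2.2] NOT false = true
[2] exactly-one(true, true) = false
[3.1.1] true OR false = true
[3.1.2] true AND false AND false = false
[3.1] true OR false = true
[3] NOT true = false
[root] false OR false OR false = false
Overall: false → rejected

Rejected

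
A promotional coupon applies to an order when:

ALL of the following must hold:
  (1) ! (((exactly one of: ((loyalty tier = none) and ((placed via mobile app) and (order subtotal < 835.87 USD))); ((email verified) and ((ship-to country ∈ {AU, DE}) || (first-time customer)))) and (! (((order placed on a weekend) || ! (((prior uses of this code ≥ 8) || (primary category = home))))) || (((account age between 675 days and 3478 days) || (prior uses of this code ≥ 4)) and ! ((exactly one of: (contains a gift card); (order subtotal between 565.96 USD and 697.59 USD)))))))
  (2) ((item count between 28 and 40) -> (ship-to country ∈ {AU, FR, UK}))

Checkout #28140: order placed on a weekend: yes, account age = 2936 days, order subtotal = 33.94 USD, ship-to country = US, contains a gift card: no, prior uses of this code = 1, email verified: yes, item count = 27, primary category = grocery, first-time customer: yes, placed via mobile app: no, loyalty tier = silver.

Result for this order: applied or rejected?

Atomic conditions:
  loyalty tier = none: silver == none is false
  placed via mobile app: no → false
  order subtotal < 835.87 USD: 33.94 < 835.87 is true
  email verified: yes → true
  ship-to country ∈ {AU, DE}: US is not in the set → false
  first-time customer: yes → true
  order placed on a weekend: yes → true
  prior uses of this code ≥ 8: 1 ≥ 8 is false
  primary category = home: grocery == home is false
  account age between 675 days and 3478 days: 2936 in [675, 3478] is true
  prior uses of this code ≥ 4: 1 ≥ 4 is false
  contains a gift card: no → false
  order subtotal between 565.96 USD and 697.59 USD: 33.94 in [565.96, 697.59] is false
  item count between 28 and 40: 27 in [28, 40] is false
  ship-to country ∈ {AU, FR, UK}: US is not in the set → false
Combine:
[1.1.1.1.2] false AND true = false
[1.1.1.1] false AND false = false
[1.1.1.2.2] false OR true = true
[1.1.1.2] true AND true = true
[1.1.1] exactly-one(false, true) = true
[1.1.2.1.1.2.1] false OR false = false
[1.1.2.1.1.2] NOT false = true
[1.1.2.1.1] true OR true = true
[1.1.2.1] NOT true = false
[1.1.2.2.1] true OR false = true
[1.1.2.2.2.1] exactly-one(false, false) = false
[1.1.2.2.2] NOT false = true
[1.1.2.2] true AND true = true
[1.1.2] false OR true = true
[1.1] true AND true = true
[1] NOT true = false
[2] false → false (antecedent false ⇒ implication holds) = true
[root] false AND true = false
Overall: false → rejected

Rejected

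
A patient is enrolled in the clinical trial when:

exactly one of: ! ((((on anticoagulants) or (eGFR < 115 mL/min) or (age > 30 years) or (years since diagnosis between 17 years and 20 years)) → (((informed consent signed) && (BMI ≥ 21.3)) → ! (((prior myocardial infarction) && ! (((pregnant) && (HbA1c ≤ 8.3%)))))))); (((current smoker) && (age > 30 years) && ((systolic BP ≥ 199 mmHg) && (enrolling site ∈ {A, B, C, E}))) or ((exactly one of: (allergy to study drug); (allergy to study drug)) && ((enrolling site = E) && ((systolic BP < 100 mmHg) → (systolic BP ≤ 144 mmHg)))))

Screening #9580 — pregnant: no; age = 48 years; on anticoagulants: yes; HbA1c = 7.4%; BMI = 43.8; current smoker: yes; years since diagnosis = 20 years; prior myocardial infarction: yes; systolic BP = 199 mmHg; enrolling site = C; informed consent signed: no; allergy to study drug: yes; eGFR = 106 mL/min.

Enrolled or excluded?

Atomic conditions:
  on anticoagulants: yes → true
  eGFR < 115 mL/min: 106 < 115 is true
  age > 30 years: 48 > 30 is true
  years since diagnosis between 17 years and 20 years: 20 in [17, 20] is true
  informed consent signed: no → false
  BMI ≥ 21.3: 43.8 ≥ 21.3 is true
  prior myocardial infarction: yes → true
  pregnant: no → false
  HbA1c ≤ 8.3%: 7.4 ≤ 8.3 is true
  current smoker: yes → true
  systolic BP ≥ 199 mmHg: 199 ≥ 199 is true
  enrolling site ∈ {A, B, C, E}: C is in the set → true
  allergy to study drug: yes → true
  enrolling site = E: C == E is false
  systolic BP < 100 mmHg: 199 < 100 is false
  systolic BP ≤ 144 mmHg: 199 ≤ 144 is false
Combine:
[1.1.1] true OR true OR true OR true = true
[1.1.2.1] false AND true = false
[1.1.2.2.1.2.1] false AND true = false
[1.1.2.2.1.2] NOT false = true
[1.1.2.2.1] true AND true = true
[1.1.2.2] NOT true = false
[1.1.2] false → false (antecedent false ⇒ implication holds) = true
[1.1] true → true = true
[1] NOT true = false
[2.1.3] true AND true = true
[2.1] true AND true AND true = true
[2.2.1] exactly-one(true, true) = false
[2.2.2.2] false → false (antecedent false ⇒ implication holds) = true
[2.2.2] false AND true = false
[2.2] false AND false = false
[2] true OR false = true
[root] exactly-one(false, true) = true
Overall: true → enrolled

Enrolled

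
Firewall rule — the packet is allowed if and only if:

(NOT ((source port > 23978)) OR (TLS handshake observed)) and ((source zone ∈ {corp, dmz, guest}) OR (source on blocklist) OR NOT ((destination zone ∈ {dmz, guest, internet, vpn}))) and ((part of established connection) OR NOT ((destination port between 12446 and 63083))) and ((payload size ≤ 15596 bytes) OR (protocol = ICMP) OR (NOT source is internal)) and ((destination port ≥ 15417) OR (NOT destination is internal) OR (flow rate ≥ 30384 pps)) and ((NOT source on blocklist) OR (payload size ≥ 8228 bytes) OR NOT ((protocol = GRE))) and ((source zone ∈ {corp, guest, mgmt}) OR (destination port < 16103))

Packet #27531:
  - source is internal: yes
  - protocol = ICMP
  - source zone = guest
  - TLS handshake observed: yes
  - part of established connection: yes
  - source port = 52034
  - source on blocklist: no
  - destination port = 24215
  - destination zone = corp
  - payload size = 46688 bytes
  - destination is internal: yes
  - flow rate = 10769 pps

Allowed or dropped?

Atomic conditions:
  source port > 23978: 52034 > 23978 is true
  TLS handshake observed: yes → true
  source zone ∈ {corp, dmz, guest}: guest is in the set → true
  source on blocklist: no → false
  destination zone ∈ {dmz, guest, internet, vpn}: corp is not in the set → false
  part of established connection: yes → true
  destination port between 12446 and 63083: 24215 in [12446, 63083] is true
  payload size ≤ 15596 bytes: 46688 ≤ 15596 is false
  protocol = ICMP: ICMP == ICMP is true
  NOT source is internal: yes → false
  destination port ≥ 15417: 24215 ≥ 15417 is true
  NOT destination is internal: yes → false
  flow rate ≥ 30384 pps: 10769 ≥ 30384 is false
  NOT source on blocklist: no → true
  payload size ≥ 8228 bytes: 46688 ≥ 8228 is true
  protocol = GRE: ICMP == GRE is false
  source zone ∈ {corp, guest, mgmt}: guest is in the set → true
  destination port < 16103: 24215 < 16103 is false
Combine:
[1.1] NOT true = false
[1] false OR true = true
[2.3] NOT false = true
[2] true OR false OR true = true
[3.2] NOT true = false
[3] true OR false = true
[4] false OR true OR false = true
[5] true OR false OR false = true
[6.3] NOT false = true
[6] true OR true OR true = true
[7] true OR false = true
[root] true AND true AND true AND true AND true AND true AND true = true
Overall: true → allowed

Allowed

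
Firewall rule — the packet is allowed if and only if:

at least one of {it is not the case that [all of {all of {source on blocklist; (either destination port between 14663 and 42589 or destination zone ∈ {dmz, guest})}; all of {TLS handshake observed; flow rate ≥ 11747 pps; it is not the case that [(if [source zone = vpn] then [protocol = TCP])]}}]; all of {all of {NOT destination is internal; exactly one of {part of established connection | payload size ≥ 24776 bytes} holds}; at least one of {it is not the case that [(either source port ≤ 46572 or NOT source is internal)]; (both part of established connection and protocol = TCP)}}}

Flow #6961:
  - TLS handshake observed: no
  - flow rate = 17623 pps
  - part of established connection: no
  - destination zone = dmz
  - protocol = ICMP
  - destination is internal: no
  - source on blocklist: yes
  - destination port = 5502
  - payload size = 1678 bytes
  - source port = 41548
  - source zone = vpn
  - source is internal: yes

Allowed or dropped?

Allowed

Atomic conditions:
  source on blocklist: yes → true
  destination port between 14663 and 42589: 5502 in [14663, 42589] is false
  destination zone ∈ {dmz, guest}: dmz is in the set → true
  TLS handshake observed: no → false
  flow rate ≥ 11747 pps: 17623 ≥ 11747 is true
  source zone = vpn: vpn == vpn is true
  protocol = TCP: ICMP == TCP is false
  NOT destination is internal: no → true
  part of established connection: no → false
  payload size ≥ 24776 bytes: 1678 ≥ 24776 is false
  source port ≤ 46572: 41548 ≤ 46572 is true
  NOT source is internal: yes → false
Combine:
[1.1.1.2] false OR true = true
[1.1.1] true AND true = true
[1.1.2.3.1] true → false = false
[1.1.2.3] NOT false = true
[1.1.2] false AND true AND true = false
[1.1] true AND false = false
[1] NOT false = true
[2.1.2] exactly-one(false, false) = false
[2.1] true AND false = false
[2.2.1.1] true OR false = true
[2.2.1] NOT true = false
[2.2.2] false AND false = false
[2.2] false OR false = false
[2] false AND false = false
[root] true OR false = true
Overall: true → allowed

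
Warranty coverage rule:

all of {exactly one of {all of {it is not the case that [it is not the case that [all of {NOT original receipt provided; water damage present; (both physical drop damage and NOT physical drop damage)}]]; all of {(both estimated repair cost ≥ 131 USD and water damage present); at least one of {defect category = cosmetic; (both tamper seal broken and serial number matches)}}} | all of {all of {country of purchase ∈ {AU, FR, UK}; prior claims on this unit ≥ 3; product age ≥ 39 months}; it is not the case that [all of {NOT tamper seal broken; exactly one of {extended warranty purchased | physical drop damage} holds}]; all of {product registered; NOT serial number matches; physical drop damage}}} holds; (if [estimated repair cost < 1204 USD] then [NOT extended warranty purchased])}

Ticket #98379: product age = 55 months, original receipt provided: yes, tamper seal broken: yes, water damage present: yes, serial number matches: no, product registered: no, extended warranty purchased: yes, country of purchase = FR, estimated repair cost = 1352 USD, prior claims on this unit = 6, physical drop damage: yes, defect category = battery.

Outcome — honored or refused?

Atomic conditions:
  NOT original receipt provided: yes → false
  water damage present: yes → true
  physical drop damage: yes → true
  NOT physical drop damage: yes → false
  estimated repair cost ≥ 131 USD: 1352 ≥ 131 is true
  defect category = cosmetic: battery == cosmetic is false
  tamper seal broken: yes → true
  serial number matches: no → false
  country of purchase ∈ {AU, FR, UK}: FR is in the set → true
  prior claims on this unit ≥ 3: 6 ≥ 3 is true
  product age ≥ 39 months: 55 ≥ 39 is true
  NOT tamper seal broken: yes → false
  extended warranty purchased: yes → true
  product registered: no → false
  NOT serial number matches: no → true
  estimated repair cost < 1204 USD: 1352 < 1204 is false
  NOT extended warranty purchased: yes → false
Combine:
[1.1.1.1.1.3] true AND false = false
[1.1.1.1.1] false AND true AND false = false
[1.1.1.1] NOT false = true
[1.1.1] NOT true = false
[1.1.2.1] true AND true = true
[1.1.2.2.2] true AND false = false
[1.1.2.2] false OR false = false
[1.1.2] true AND false = false
[1.1] false AND false = false
[1.2.1] true AND true AND true = true
[1.2.2.1.2] exactly-one(true, true) = false
[1.2.2.1] false AND false = false
[1.2.2] NOT false = true
[1.2.3] false AND true AND true = false
[1.2] true AND true AND false = false
[1] exactly-one(false, false) = false
[2] false → false (antecedent false ⇒ implication holds) = true
[root] false AND true = false
Overall: false → refused

Refused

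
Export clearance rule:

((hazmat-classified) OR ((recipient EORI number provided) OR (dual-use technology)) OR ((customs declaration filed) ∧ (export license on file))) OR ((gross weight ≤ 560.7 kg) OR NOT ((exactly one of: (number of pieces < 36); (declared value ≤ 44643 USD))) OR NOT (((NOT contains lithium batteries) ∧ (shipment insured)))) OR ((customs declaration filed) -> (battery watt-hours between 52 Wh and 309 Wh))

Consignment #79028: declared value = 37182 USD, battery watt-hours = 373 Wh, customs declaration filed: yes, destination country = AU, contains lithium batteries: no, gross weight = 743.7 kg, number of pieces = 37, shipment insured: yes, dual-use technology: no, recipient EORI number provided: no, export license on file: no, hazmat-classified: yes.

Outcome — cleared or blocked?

Cleared

Atomic conditions:
  hazmat-classified: yes → true
  recipient EORI number provided: no → false
  dual-use technology: no → false
  customs declaration filed: yes → true
  export license on file: no → false
  gross weight ≤ 560.7 kg: 743.7 ≤ 560.7 is false
  number of pieces < 36: 37 < 36 is false
  declared value ≤ 44643 USD: 37182 ≤ 44643 is true
  NOT contains lithium batteries: no → true
  shipment insured: yes → true
  battery watt-hours between 52 Wh and 309 Wh: 373 in [52, 309] is false
Combine:
[1.2] false OR false = false
[1.3] true AND false = false
[1] true OR false OR false = true
[2.2.1] exactly-one(false, true) = true
[2.2] NOT true = false
[2.3.1] true AND true = true
[2.3] NOT true = false
[2] false OR false OR false = false
[3] true → false = false
[root] true OR false OR false = true
Overall: true → cleared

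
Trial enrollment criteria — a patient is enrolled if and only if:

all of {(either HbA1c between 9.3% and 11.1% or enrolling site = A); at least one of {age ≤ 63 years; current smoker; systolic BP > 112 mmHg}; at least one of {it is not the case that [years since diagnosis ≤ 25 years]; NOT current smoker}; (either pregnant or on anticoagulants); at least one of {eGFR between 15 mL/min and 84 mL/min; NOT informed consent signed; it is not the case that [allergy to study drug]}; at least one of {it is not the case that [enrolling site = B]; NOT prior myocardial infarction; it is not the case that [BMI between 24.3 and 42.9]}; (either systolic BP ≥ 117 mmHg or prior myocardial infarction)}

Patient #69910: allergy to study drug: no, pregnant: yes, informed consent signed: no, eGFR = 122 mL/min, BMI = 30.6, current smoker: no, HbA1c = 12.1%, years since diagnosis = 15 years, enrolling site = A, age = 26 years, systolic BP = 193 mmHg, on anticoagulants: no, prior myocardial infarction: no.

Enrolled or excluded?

Atomic conditions:
  HbA1c between 9.3% and 11.1%: 12.1 in [9.3, 11.1] is false
  enrolling site = A: A == A is true
  age ≤ 63 years: 26 ≤ 63 is true
  current smoker: no → false
  systolic BP > 112 mmHg: 193 > 112 is true
  years since diagnosis ≤ 25 years: 15 ≤ 25 is true
  NOT current smoker: no → true
  pregnant: yes → true
  on anticoagulants: no → false
  eGFR between 15 mL/min and 84 mL/min: 122 in [15, 84] is false
  NOT informed consent signed: no → true
  allergy to study drug: no → false
  enrolling site = B: A == B is false
  NOT prior myocardial infarction: no → true
  BMI between 24.3 and 42.9: 30.6 in [24.3, 42.9] is true
  systolic BP ≥ 117 mmHg: 193 ≥ 117 is true
  prior myocardial infarction: no → false
Combine:
[1] false OR true = true
[2] true OR false OR true = true
[3.1] NOT true = false
[3] false OR true = true
[4] true OR false = true
[5.3] NOT false = true
[5] false OR true OR true = true
[6.1] NOT false = true
[6.3] NOT true = false
[6] true OR true OR false = true
[7] true OR false = true
[root] true AND true AND true AND true AND true AND true AND true = true
Overall: true → enrolled

Enrolled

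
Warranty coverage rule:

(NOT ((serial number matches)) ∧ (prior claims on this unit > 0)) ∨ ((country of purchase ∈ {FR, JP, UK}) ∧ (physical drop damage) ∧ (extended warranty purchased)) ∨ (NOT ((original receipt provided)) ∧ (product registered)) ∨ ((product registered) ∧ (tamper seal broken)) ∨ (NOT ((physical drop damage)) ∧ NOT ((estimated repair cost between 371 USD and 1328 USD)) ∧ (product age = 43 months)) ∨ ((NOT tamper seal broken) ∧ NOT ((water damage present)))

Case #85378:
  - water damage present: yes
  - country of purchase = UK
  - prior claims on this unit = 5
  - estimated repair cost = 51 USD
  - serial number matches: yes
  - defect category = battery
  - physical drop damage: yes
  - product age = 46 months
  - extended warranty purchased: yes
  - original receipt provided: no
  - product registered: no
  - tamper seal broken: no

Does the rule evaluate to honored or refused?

Atomic conditions:
  serial number matches: yes → true
  prior claims on this unit > 0: 5 > 0 is true
  country of purchase ∈ {FR, JP, UK}: UK is in the set → true
  physical drop damage: yes → true
  extended warranty purchased: yes → true
  original receipt provided: no → false
  product registered: no → false
  tamper seal broken: no → false
  estimated repair cost between 371 USD and 1328 USD: 51 in [371, 1328] is false
  product age = 43 months: 46 == 43 is false
  NOT tamper seal broken: no → true
  water damage present: yes → true
Combine:
[1.1] NOT true = false
[1] false AND true = false
[2] true AND true AND true = true
[3.1] NOT false = true
[3] true AND false = false
[4] false AND false = false
[5.1] NOT true = false
[5.2] NOT false = true
[5] false AND true AND false = false
[6.2] NOT true = false
[6] true AND false = false
[root] false OR true OR false OR false OR false OR false = true
Overall: true → honored

Honored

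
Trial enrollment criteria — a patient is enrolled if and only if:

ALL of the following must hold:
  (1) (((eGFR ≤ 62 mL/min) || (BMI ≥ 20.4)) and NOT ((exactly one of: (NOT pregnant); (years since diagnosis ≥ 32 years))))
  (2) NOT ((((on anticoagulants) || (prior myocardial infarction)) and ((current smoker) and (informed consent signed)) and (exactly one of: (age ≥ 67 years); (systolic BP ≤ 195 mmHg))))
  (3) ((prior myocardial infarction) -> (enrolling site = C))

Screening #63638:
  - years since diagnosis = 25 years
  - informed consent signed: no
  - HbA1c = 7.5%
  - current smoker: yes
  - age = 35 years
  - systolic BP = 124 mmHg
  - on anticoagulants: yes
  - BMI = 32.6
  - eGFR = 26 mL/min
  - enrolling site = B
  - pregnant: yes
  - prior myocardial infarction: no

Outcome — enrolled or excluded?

Atomic conditions:
  eGFR ≤ 62 mL/min: 26 ≤ 62 is true
  BMI ≥ 20.4: 32.6 ≥ 20.4 is true
  NOT pregnant: yes → false
  years since diagnosis ≥ 32 years: 25 ≥ 32 is false
  on anticoagulants: yes → true
  prior myocardial infarction: no → false
  current smoker: yes → true
  informed consent signed: no → false
  age ≥ 67 years: 35 ≥ 67 is false
  systolic BP ≤ 195 mmHg: 124 ≤ 195 is true
  enrolling site = C: B == C is false
Combine:
[1.1] true OR true = true
[1.2.1] exactly-one(false, false) = false
[1.2] NOT false = true
[1] true AND true = true
[2.1.1] true OR false = true
[2.1.2] true AND false = false
[2.1.3] exactly-one(false, true) = true
[2.1] true AND false AND true = false
[2] NOT false = true
[3] false → false (antecedent false ⇒ implication holds) = true
[root] true AND true AND true = true
Overall: true → enrolled

Enrolled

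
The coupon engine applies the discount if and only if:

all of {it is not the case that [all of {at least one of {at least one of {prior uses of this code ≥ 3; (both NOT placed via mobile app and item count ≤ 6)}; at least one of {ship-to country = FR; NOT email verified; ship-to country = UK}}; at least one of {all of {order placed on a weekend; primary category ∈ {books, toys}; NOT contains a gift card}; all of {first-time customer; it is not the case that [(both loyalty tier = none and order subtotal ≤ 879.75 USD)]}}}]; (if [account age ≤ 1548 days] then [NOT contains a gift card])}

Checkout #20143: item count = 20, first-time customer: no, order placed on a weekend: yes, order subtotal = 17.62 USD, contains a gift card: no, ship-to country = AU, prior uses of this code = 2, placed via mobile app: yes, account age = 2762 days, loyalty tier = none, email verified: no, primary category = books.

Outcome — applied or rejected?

Atomic conditions:
  prior uses of this code ≥ 3: 2 ≥ 3 is false
  NOT placed via mobile app: yes → false
  item count ≤ 6: 20 ≤ 6 is false
  ship-to country = FR: AU == FR is false
  NOT email verified: no → true
  ship-to country = UK: AU == UK is false
  order placed on a weekend: yes → true
  primary category ∈ {books, toys}: books is in the set → true
  NOT contains a gift card: no → true
  first-time customer: no → false
  loyalty tier = none: none == none is true
  order subtotal ≤ 879.75 USD: 17.62 ≤ 879.75 is true
  account age ≤ 1548 days: 2762 ≤ 1548 is false
Combine:
[1.1.1.1.2] false AND false = false
[1.1.1.1] false OR false = false
[1.1.1.2] false OR true OR false = true
[1.1.1] false OR true = true
[1.1.2.1] true AND true AND true = true
[1.1.2.2.2.1] true AND true = true
[1.1.2.2.2] NOT true = false
[1.1.2.2] false AND false = false
[1.1.2] true OR false = true
[1.1] true AND true = true
[1] NOT true = false
[2] false → true (antecedent false ⇒ implication holds) = true
[root] false AND true = false
Overall: false → rejected

Rejected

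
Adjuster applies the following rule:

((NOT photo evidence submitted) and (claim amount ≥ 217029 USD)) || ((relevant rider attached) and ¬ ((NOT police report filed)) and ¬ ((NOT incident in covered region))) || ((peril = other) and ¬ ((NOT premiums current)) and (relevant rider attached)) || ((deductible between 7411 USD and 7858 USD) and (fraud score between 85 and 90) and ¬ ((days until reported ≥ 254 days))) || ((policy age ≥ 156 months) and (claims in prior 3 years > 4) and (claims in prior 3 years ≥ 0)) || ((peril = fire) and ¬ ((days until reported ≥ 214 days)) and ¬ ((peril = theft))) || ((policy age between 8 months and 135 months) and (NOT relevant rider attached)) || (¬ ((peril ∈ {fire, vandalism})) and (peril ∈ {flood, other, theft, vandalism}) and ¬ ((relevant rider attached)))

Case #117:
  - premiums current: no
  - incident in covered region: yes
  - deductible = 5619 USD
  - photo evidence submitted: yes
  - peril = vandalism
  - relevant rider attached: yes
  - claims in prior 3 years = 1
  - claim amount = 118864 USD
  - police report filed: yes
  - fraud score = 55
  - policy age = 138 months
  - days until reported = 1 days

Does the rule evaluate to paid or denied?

Atomic conditions:
  NOT photo evidence submitted: yes → false
  claim amount ≥ 217029 USD: 118864 ≥ 217029 is false
  relevant rider attached: yes → true
  NOT police report filed: yes → false
  NOT incident in covered region: yes → false
  peril = other: vandalism == other is false
  NOT premiums current: no → true
  deductible between 7411 USD and 7858 USD: 5619 in [7411, 7858] is false
  fraud score between 85 and 90: 55 in [85, 90] is false
  days until reported ≥ 254 days: 1 ≥ 254 is false
  policy age ≥ 156 months: 138 ≥ 156 is false
  claims in prior 3 years > 4: 1 > 4 is false
  claims in prior 3 years ≥ 0: 1 ≥ 0 is true
  peril = fire: vandalism == fire is false
  days until reported ≥ 214 days: 1 ≥ 214 is false
  peril = theft: vandalism == theft is false
  policy age between 8 months and 135 months: 138 in [8, 135] is false
  NOT relevant rider attached: yes → false
  peril ∈ {fire, vandalism}: vandalism is in the set → true
  peril ∈ {flood, other, theft, vandalism}: vandalism is in the set → true
Combine:
[1] false AND false = false
[2.2] NOT false = true
[2.3] NOT false = true
[2] true AND true AND true = true
[3.2] NOT true = false
[3] false AND false AND true = false
[4.3] NOT false = true
[4] false AND false AND true = false
[5] false AND false AND true = false
[6.2] NOT false = true
[6.3] NOT false = true
[6] false AND true AND true = false
[7] false AND false = false
[8.1] NOT true = false
[8.3] NOT true = false
[8] false AND true AND false = false
[root] false OR true OR false OR false OR false OR false OR false OR false = true
Overall: true → paid

Paid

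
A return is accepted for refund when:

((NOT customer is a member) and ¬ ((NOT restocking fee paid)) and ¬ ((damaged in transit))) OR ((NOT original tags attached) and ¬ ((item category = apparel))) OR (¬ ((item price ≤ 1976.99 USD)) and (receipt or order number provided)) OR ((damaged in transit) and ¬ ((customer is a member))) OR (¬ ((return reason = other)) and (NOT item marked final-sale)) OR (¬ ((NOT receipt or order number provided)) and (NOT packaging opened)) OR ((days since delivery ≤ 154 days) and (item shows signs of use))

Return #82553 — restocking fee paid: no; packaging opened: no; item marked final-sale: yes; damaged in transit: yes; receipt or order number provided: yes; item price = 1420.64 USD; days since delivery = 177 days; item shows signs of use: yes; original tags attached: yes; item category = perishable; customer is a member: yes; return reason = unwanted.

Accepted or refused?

Accepted

Atomic conditions:
  NOT customer is a member: yes → false
  NOT restocking fee paid: no → true
  damaged in transit: yes → true
  NOT original tags attached: yes → false
  item category = apparel: perishable == apparel is false
  item price ≤ 1976.99 USD: 1420.64 ≤ 1976.99 is true
  receipt or order number provided: yes → true
  customer is a member: yes → true
  return reason = other: unwanted == other is false
  NOT item marked final-sale: yes → false
  NOT receipt or order number provided: yes → false
  NOT packaging opened: no → true
  days since delivery ≤ 154 days: 177 ≤ 154 is false
  item shows signs of use: yes → true
Combine:
[1.2] NOT true = false
[1.3] NOT true = false
[1] false AND false AND false = false
[2.2] NOT false = true
[2] false AND true = false
[3.1] NOT true = false
[3] false AND true = false
[4.2] NOT true = false
[4] true AND false = false
[5.1] NOT false = true
[5] true AND false = false
[6.1] NOT false = true
[6] true AND true = true
[7] false AND true = false
[root] false OR false OR false OR false OR false OR true OR false = true
Overall: true → accepted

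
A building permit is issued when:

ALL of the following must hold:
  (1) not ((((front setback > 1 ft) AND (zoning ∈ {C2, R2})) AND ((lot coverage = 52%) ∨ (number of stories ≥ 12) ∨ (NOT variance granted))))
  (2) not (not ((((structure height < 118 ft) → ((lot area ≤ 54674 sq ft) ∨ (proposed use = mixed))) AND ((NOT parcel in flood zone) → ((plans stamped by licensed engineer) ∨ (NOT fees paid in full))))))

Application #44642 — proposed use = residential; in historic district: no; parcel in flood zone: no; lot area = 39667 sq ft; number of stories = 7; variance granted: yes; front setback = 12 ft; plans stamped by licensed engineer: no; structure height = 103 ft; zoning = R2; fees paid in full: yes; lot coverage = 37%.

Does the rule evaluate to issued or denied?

Denied

Atomic conditions:
  front setback > 1 ft: 12 > 1 is true
  zoning ∈ {C2, R2}: R2 is in the set → true
  lot coverage = 52%: 37 == 52 is false
  number of stories ≥ 12: 7 ≥ 12 is false
  NOT variance granted: yes → false
  structure height < 118 ft: 103 < 118 is true
  lot area ≤ 54674 sq ft: 39667 ≤ 54674 is true
  proposed use = mixed: residential == mixed is false
  NOT parcel in flood zone: no → true
  plans stamped by licensed engineer: no → false
  NOT fees paid in full: yes → false
Combine:
[1.1.1] true AND true = true
[1.1.2] false OR false OR false = false
[1.1] true AND false = false
[1] NOT false = true
[2.1.1.1.2] true OR false = true
[2.1.1.1] true → true = true
[2.1.1.2.2] false OR false = false
[2.1.1.2] true → false = false
[2.1.1] true AND false = false
[2.1] NOT false = true
[2] NOT true = false
[root] true AND false = false
Overall: false → denied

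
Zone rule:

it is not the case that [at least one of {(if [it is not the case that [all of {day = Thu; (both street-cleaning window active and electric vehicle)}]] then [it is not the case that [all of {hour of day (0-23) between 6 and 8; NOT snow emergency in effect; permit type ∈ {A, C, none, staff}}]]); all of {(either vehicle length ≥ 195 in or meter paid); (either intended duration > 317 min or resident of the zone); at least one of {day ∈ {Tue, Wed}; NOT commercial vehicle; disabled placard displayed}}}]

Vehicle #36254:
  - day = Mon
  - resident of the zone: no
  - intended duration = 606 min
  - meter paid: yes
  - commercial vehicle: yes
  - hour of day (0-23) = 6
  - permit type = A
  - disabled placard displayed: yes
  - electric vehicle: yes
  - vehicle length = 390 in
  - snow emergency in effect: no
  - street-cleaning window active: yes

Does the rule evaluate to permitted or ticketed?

Ticketed

Atomic conditions:
  day = Thu: Mon == Thu is false
  street-cleaning window active: yes → true
  electric vehicle: yes → true
  hour of day (0-23) between 6 and 8: 6 in [6, 8] is true
  NOT snow emergency in effect: no → true
  permit type ∈ {A, C, none, staff}: A is in the set → true
  vehicle length ≥ 195 in: 390 ≥ 195 is true
  meter paid: yes → true
  intended duration > 317 min: 606 > 317 is true
  resident of the zone: no → false
  day ∈ {Tue, Wed}: Mon is not in the set → false
  NOT commercial vehicle: yes → false
  disabled placard displayed: yes → true
Combine:
[1.1.1.1.2] true AND true = true
[1.1.1.1] false AND true = false
[1.1.1] NOT false = true
[1.1.2.1] true AND true AND true = true
[1.1.2] NOT true = false
[1.1] true → false = false
[1.2.1] true OR true = true
[1.2.2] true OR false = true
[1.2.3] false OR false OR true = true
[1.2] true AND true AND true = true
[1] false OR true = true
[root] NOT true = false
Overall: false → ticketed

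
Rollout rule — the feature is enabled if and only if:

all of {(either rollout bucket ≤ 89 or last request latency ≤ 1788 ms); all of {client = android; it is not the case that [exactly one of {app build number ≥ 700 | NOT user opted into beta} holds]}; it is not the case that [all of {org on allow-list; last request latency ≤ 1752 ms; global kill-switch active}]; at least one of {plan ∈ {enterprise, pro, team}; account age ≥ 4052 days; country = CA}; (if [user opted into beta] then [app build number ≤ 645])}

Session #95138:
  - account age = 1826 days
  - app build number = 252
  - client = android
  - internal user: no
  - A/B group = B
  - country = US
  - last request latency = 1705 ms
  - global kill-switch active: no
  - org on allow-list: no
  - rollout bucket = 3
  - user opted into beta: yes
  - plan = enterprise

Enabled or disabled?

Atomic conditions:
  rollout bucket ≤ 89: 3 ≤ 89 is true
  last request latency ≤ 1788 ms: 1705 ≤ 1788 is true
  client = android: android == android is true
  app build number ≥ 700: 252 ≥ 700 is false
  NOT user opted into beta: yes → false
  org on allow-list: no → false
  last request latency ≤ 1752 ms: 1705 ≤ 1752 is true
  global kill-switch active: no → false
  plan ∈ {enterprise, pro, team}: enterprise is in the set → true
  account age ≥ 4052 days: 1826 ≥ 4052 is false
  country = CA: US == CA is false
  user opted into beta: yes → true
  app build number ≤ 645: 252 ≤ 645 is true
Combine:
[1] true OR true = true
[2.2.1] exactly-one(false, false) = false
[2.2] NOT false = true
[2] true AND true = true
[3.1] false AND true AND false = false
[3] NOT false = true
[4] true OR false OR false = true
[5] true → true = true
[root] true AND true AND true AND true AND true = true
Overall: true → enabled

Enabled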